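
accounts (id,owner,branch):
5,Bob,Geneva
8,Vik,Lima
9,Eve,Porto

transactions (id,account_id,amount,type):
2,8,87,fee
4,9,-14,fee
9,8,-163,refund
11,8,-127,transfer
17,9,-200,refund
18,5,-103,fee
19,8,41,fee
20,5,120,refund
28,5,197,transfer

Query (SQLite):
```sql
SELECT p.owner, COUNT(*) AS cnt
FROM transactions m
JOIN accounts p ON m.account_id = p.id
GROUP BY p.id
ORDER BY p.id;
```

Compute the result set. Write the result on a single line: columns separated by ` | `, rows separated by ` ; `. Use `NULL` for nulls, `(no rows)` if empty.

Join each transactions row to its accounts via account_id.
Group joined rows by accounts.id; compute COUNT(*) per group.
  5: ids {18, 20, 28} → COUNT(*)=3
  8: ids {2, 9, 11, 19} → COUNT(*)=4
  9: ids {4, 17} → COUNT(*)=2

Bob | 3 ; Vik | 4 ; Eve | 2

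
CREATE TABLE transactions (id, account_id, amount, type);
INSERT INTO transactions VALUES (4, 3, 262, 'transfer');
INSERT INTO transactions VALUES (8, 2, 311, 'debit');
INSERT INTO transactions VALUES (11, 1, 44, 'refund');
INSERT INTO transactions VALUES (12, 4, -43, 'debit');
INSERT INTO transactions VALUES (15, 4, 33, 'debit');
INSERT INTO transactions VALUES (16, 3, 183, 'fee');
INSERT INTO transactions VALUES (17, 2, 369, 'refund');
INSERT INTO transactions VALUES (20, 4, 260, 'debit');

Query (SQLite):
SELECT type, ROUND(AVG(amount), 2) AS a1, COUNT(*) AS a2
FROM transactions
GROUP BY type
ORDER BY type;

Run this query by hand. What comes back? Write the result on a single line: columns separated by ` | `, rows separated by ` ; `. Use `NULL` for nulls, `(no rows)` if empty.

debit | 140.25 | 4 ; fee | 183 | 1 ; refund | 206.5 | 2 ; transfer | 262 | 1

Group transactions by type.
Per group compute: ROUND(AVG(amount), 2), COUNT(*).
  debit: ids {8, 12, 15, 20} → ROUND(AVG(amount), 2)=140.25, COUNT(*)=4
  fee: ids {16} → ROUND(AVG(amount), 2)=183, COUNT(*)=1
  refund: ids {11, 17} → ROUND(AVG(amount), 2)=206.5, COUNT(*)=2
  transfer: ids {4} → ROUND(AVG(amount), 2)=262, COUNT(*)=1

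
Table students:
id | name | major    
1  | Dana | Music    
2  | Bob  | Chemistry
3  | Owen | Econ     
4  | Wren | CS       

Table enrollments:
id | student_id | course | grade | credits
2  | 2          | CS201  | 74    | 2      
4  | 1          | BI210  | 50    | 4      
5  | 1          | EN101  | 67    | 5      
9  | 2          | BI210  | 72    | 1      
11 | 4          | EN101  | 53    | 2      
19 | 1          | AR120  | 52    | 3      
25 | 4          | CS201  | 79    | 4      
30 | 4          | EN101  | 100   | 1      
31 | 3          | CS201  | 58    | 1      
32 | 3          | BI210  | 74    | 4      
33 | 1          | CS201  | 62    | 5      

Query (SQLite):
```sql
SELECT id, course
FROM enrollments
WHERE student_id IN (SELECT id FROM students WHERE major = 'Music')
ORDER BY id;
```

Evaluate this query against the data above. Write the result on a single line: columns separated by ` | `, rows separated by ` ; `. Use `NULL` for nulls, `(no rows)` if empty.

Inner query: students.id where major = 'Music'.
Outer: keep enrollments rows whose student_id is in that set.
Inner query → {1}

4 | BI210 ; 5 | EN101 ; 19 | AR120 ; 33 | CS201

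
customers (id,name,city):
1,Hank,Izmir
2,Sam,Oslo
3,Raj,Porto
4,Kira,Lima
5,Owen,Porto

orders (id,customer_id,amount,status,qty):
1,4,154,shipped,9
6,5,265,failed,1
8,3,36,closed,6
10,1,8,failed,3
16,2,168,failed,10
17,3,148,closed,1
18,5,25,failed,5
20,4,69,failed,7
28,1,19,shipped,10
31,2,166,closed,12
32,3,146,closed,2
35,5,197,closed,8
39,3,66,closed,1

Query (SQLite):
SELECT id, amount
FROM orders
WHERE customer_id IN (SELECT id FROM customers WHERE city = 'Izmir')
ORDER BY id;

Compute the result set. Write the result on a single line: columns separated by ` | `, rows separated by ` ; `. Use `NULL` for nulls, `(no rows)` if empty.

10 | 8 ; 28 | 19

Inner query: customers.id where city = 'Izmir'.
Outer: keep orders rows whose customer_id is in that set.
Inner query → {1}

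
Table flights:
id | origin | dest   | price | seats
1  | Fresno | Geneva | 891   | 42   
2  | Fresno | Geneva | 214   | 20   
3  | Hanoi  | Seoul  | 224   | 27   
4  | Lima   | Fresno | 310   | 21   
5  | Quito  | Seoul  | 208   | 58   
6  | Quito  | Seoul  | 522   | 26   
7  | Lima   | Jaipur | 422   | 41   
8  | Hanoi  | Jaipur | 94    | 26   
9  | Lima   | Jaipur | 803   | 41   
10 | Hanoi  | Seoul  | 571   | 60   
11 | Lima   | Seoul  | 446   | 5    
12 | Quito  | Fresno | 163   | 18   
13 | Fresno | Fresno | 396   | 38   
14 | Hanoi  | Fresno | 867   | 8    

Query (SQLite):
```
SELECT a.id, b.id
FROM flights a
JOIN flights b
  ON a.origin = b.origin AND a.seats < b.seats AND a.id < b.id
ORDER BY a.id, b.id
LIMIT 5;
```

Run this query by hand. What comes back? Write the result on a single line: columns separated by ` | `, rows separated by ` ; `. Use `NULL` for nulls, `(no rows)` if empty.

Pairs (a,b) with same origin, a.seats < b.seats, a.id < b.id.
origin groups: Fresno:{1,2,13} Hanoi:{3,8,10,14} Lima:{4,7,9,11} Quito:{5,6,12}
Ordered by (a.id, b.id); first 5.

2 | 13 ; 3 | 10 ; 4 | 7 ; 4 | 9 ; 8 | 10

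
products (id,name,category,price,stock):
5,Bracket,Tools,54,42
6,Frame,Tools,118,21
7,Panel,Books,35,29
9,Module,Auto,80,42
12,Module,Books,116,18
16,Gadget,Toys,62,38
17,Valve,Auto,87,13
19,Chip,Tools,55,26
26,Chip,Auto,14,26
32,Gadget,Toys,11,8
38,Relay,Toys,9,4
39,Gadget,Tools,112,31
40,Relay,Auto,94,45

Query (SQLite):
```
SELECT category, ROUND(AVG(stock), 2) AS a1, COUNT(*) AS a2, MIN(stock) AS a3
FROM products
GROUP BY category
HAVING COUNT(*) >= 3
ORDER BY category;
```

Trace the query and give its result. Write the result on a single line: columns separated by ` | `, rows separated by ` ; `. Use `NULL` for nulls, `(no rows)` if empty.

Group products by category.
Per group compute: ROUND(AVG(stock), 2), COUNT(*), MIN(stock).
HAVING: drop groups with fewer than 3 rows.
  Auto: ids {9, 17, 26, 40} → ROUND(AVG(stock), 2)=31.5, COUNT(*)=4, MIN(stock)=13
  Books: ids {7, 12} → ROUND(AVG(stock), 2)=23.5, COUNT(*)=2, MIN(stock)=18
  Tools: ids {5, 6, 19, 39} → ROUND(AVG(stock), 2)=30, COUNT(*)=4, MIN(stock)=21
  Toys: ids {16, 32, 38} → ROUND(AVG(stock), 2)=16.67, COUNT(*)=3, MIN(stock)=4

Auto | 31.5 | 4 | 13 ; Tools | 30 | 4 | 21 ; Toys | 16.67 | 3 | 4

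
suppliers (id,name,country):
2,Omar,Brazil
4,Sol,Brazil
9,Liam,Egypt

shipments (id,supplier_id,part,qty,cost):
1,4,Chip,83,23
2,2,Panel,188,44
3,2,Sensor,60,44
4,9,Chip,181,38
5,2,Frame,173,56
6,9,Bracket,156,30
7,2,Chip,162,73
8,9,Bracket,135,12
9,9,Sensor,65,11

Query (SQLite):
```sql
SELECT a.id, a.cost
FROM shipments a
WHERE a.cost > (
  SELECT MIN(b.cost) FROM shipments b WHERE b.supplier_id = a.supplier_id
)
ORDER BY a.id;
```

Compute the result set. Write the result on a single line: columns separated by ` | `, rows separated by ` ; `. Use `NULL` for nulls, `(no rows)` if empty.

4 | 38 ; 5 | 56 ; 6 | 30 ; 7 | 73 ; 8 | 12

For each shipments row a, compute MIN(cost) over rows sharing a.supplier_id.
Keep row a if a.cost > that per-group MIN.
  supplier_id=2: MIN(cost) = 44
  supplier_id=4: MIN(cost) = 23
  supplier_id=9: MIN(cost) = 11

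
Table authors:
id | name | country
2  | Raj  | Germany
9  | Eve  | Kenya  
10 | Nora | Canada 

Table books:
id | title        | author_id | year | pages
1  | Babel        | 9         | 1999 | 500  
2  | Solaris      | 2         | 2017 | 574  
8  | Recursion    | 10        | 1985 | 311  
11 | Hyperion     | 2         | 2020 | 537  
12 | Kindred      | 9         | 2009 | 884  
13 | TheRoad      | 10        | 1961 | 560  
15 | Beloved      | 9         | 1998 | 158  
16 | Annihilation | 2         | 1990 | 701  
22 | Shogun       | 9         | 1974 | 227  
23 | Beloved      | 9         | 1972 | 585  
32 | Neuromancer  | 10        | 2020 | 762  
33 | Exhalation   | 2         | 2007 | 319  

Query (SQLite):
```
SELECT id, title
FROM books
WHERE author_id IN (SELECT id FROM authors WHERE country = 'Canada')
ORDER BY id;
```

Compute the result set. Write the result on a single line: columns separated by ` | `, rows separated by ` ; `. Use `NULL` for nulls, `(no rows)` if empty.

8 | Recursion ; 13 | TheRoad ; 32 | Neuromancer

Inner query: authors.id where country = 'Canada'.
Outer: keep books rows whose author_id is in that set.
Inner query → {10}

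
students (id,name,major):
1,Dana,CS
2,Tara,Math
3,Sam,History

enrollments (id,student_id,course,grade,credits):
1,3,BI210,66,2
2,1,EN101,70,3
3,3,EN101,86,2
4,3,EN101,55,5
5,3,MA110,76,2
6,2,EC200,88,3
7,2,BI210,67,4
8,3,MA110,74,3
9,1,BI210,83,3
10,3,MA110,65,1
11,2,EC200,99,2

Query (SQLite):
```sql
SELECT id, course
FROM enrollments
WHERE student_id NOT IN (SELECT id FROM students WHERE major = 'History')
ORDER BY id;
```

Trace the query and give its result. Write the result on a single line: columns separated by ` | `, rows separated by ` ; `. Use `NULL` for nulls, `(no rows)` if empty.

2 | EN101 ; 6 | EC200 ; 7 | BI210 ; 9 | BI210 ; 11 | EC200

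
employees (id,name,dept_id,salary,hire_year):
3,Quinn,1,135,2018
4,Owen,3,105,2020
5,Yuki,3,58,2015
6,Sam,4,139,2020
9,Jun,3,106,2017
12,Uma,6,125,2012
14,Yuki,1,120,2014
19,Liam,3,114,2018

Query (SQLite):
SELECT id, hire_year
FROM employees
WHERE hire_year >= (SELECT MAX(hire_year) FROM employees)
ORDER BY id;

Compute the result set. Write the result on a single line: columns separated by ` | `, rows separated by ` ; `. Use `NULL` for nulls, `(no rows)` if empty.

4 | 2020 ; 6 | 2020

Scalar subquery: MAX(hire_year) over all employees rows = 2020.
Keep rows where hire_year >= that value.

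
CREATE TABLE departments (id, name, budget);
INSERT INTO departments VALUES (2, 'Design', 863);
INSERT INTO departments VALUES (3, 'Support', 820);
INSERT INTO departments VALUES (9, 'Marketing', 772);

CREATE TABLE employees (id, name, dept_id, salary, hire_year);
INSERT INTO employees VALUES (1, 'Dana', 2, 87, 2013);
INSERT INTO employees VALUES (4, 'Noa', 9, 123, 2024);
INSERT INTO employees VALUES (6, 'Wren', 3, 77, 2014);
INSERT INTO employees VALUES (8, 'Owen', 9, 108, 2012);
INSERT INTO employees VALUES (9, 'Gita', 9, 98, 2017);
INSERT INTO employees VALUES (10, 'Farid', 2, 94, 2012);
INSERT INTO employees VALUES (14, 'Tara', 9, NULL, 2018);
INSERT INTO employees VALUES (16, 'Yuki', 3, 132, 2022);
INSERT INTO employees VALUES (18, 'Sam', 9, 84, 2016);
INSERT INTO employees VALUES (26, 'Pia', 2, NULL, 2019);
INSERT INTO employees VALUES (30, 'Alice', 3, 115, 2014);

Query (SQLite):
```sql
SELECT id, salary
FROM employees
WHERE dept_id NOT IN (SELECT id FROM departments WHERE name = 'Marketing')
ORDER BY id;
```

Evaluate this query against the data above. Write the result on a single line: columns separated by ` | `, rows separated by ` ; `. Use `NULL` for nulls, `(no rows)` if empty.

Inner query: departments.id where name = 'Marketing'.
Outer: keep employees rows whose dept_id is not in that set.
Inner query → {9}

1 | 87 ; 6 | 77 ; 10 | 94 ; 16 | 132 ; 26 | NULL ; 30 | 115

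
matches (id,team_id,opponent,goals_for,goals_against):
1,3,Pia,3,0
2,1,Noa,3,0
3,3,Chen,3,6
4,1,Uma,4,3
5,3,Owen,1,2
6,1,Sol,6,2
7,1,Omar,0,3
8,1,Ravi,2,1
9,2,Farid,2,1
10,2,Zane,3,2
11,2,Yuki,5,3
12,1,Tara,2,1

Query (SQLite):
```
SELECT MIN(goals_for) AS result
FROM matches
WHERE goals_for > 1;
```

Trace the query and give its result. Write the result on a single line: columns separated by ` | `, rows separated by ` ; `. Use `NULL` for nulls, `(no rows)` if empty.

2

Rows where goals_for > 1 → goals_for values: [3, 3, 3, 4, 6, 2, 2, 3, 5, 2].
MIN of non-NULL values = 2.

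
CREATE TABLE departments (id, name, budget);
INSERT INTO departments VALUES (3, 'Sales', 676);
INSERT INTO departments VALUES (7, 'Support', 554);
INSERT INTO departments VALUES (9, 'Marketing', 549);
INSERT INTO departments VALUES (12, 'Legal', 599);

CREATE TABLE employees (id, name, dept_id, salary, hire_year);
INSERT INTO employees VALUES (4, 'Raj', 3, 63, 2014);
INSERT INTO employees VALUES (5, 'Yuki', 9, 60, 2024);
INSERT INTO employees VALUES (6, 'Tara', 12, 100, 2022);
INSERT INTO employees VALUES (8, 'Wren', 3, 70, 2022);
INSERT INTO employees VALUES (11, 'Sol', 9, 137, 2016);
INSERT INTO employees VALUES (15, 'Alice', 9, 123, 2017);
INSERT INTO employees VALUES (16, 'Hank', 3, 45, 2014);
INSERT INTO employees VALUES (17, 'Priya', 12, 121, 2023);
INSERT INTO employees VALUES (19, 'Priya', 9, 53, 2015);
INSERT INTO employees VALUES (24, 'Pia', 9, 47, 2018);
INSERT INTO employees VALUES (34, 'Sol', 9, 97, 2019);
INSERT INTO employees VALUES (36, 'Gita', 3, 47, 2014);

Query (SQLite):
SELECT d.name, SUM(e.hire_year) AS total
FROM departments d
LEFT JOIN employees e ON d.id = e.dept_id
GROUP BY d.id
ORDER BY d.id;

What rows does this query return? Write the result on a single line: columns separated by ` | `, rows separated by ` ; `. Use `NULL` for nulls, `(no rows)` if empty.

LEFT JOIN keeps every departments row; unmatched ones get NULL for employees columns.
Group by departments.id and compute SUM(e.hire_year). SUM over an all-NULL group is NULL.
  3: ids {4, 8, 16, 36} → SUM(e.hire_year)=8064
  7: ids {—} → SUM(e.hire_year)=NULL
  9: ids {5, 11, 15, 19, 24, 34} → SUM(e.hire_year)=12109
  12: ids {6, 17} → SUM(e.hire_year)=4045

Sales | 8064 ; Support | NULL ; Marketing | 12109 ; Legal | 4045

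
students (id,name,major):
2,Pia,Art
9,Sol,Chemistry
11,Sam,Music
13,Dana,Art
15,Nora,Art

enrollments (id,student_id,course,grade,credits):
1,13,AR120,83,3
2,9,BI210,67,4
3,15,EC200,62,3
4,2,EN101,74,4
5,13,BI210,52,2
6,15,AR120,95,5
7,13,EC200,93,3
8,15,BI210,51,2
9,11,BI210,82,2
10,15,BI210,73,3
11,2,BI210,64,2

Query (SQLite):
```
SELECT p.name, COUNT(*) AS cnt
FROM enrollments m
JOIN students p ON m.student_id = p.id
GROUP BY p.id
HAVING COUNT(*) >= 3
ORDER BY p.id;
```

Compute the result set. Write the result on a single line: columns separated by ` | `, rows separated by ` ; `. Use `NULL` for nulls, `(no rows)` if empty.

Dana | 3 ; Nora | 4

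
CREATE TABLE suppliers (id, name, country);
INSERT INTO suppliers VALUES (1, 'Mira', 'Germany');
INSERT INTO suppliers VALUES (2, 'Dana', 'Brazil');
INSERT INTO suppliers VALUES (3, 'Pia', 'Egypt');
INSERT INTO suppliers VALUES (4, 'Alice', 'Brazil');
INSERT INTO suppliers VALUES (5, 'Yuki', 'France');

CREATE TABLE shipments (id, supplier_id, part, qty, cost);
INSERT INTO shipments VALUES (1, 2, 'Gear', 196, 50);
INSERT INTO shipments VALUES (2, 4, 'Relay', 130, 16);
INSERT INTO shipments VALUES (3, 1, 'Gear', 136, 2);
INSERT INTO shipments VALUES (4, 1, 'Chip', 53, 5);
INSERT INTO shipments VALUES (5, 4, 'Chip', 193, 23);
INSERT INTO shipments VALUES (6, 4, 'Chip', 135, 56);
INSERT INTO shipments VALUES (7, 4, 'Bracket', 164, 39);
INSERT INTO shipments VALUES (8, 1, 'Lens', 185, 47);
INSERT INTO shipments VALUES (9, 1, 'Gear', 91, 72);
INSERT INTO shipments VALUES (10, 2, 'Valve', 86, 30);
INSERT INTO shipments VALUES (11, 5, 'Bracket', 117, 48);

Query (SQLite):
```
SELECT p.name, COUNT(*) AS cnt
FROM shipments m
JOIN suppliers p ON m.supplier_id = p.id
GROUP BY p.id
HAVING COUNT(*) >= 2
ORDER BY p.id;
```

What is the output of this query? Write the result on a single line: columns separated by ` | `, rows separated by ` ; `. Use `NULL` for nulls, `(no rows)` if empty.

Mira | 4 ; Dana | 2 ; Alice | 4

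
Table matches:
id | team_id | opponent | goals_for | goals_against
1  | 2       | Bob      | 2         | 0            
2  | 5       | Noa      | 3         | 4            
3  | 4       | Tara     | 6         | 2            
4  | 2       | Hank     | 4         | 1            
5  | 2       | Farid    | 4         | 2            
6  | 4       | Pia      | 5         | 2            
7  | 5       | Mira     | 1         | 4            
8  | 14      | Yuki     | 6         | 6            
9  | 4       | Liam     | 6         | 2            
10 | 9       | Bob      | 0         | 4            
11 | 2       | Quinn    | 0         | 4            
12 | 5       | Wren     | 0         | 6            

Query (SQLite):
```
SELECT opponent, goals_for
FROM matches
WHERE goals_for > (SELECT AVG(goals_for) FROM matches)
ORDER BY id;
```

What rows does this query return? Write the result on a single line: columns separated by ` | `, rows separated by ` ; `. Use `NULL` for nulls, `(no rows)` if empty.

Scalar subquery: AVG(goals_for) over all matches rows = 3.083333 (≈; comparison uses full precision).
Keep rows where goals_for > that value.

Tara | 6 ; Hank | 4 ; Farid | 4 ; Pia | 5 ; Yuki | 6 ; Liam | 6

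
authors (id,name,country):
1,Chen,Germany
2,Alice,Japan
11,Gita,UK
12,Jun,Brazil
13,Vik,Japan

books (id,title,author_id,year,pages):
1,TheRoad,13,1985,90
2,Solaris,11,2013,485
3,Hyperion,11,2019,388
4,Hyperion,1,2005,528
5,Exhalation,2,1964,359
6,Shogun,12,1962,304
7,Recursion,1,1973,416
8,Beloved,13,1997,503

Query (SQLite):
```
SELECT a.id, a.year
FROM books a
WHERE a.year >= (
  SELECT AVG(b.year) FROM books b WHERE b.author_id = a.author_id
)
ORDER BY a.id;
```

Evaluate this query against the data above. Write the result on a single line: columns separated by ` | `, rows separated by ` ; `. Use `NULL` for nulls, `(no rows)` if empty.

3 | 2019 ; 4 | 2005 ; 5 | 1964 ; 6 | 1962 ; 8 | 1997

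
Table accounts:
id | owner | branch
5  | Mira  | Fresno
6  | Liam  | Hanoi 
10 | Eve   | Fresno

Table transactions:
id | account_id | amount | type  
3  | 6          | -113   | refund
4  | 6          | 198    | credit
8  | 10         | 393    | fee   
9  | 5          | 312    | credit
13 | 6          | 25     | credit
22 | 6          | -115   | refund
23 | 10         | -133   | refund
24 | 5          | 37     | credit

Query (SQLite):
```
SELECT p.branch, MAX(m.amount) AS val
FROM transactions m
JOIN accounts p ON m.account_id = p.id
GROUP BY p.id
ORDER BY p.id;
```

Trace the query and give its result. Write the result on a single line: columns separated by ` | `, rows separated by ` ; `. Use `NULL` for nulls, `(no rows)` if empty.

Fresno | 312 ; Hanoi | 198 ; Fresno | 393

Join each transactions row to its accounts via account_id.
Group joined rows by accounts.id; compute MAX(m.amount) per group.
  5: ids {9, 24} → MAX(m.amount)=312
  6: ids {3, 4, 13, 22} → MAX(m.amount)=198
  10: ids {8, 23} → MAX(m.amount)=393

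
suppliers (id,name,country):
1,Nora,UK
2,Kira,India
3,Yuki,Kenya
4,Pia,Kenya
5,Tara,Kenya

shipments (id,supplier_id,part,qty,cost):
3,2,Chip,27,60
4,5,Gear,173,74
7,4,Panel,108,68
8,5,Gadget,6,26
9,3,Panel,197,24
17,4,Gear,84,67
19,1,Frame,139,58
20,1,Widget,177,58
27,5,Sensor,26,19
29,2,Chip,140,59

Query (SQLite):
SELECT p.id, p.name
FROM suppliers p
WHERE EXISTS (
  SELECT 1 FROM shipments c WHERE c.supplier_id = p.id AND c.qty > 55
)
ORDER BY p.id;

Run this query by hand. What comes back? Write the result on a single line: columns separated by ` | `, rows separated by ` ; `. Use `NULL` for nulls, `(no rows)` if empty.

For each suppliers row, check whether any shipments with matching supplier_id has qty > 55.
Keep rows where that is true.

1 | Nora ; 2 | Kira ; 3 | Yuki ; 4 | Pia ; 5 | Tara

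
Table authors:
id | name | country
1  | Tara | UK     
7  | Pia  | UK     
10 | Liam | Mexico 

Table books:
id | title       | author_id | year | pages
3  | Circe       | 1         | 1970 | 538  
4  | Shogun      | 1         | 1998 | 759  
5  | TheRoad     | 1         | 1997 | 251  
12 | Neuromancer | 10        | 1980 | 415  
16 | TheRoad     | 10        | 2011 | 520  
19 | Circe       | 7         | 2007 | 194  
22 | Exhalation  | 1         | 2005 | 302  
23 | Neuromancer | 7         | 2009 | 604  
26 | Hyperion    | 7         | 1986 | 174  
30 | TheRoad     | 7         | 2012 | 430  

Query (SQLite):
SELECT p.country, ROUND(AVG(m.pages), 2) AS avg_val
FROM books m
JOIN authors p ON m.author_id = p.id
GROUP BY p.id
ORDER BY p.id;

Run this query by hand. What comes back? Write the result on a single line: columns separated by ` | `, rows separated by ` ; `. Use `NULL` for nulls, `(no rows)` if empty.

UK | 462.5 ; UK | 350.5 ; Mexico | 467.5

Join each books row to its authors via author_id.
Group joined rows by authors.id; compute ROUND(AVG(m.pages), 2) per group.
  1: ids {3, 4, 5, 22} → ROUND(AVG(m.pages), 2)=462.5
  7: ids {19, 23, 26, 30} → ROUND(AVG(m.pages), 2)=350.5
  10: ids {12, 16} → ROUND(AVG(m.pages), 2)=467.5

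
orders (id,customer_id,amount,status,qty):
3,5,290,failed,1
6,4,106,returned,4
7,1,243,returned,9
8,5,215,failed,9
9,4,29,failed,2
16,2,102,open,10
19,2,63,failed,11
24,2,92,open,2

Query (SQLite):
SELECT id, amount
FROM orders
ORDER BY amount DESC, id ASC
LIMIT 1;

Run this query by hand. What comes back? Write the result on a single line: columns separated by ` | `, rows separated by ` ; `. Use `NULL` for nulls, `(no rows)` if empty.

3 | 290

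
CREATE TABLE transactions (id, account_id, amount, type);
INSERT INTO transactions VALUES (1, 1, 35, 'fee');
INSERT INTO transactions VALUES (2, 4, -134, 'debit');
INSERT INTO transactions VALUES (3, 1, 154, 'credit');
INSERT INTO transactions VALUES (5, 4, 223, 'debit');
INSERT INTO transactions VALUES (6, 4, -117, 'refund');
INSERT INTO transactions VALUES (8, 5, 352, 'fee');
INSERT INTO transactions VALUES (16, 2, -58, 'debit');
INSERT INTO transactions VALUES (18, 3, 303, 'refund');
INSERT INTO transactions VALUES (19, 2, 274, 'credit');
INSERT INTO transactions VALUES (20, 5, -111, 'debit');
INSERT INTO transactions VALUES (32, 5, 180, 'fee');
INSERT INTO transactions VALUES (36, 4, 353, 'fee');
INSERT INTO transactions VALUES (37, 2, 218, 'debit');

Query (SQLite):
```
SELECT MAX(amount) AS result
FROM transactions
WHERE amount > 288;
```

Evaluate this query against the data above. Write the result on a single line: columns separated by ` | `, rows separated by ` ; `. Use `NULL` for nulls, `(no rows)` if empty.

Rows where amount > 288 → amount values: [352, 303, 353].
MAX of non-NULL values = 353.

353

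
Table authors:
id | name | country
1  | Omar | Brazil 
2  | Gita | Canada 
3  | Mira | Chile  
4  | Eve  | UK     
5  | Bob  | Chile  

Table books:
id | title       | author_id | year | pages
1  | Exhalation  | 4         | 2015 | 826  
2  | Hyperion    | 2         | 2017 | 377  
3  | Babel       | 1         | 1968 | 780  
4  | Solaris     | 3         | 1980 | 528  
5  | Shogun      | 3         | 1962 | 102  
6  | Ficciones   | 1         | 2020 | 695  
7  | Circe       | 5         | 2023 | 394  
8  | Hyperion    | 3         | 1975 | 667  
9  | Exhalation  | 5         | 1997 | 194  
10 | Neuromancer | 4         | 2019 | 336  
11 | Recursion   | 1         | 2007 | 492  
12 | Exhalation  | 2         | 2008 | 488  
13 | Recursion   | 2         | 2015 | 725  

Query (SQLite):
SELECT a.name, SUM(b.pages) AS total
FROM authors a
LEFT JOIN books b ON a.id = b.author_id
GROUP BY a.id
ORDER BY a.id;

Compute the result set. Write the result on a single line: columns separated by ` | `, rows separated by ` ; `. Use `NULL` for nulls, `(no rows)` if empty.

LEFT JOIN keeps every authors row; unmatched ones get NULL for books columns.
Group by authors.id and compute SUM(b.pages). SUM over an all-NULL group is NULL.
  1: ids {3, 6, 11} → SUM(b.pages)=1967
  2: ids {2, 12, 13} → SUM(b.pages)=1590
  3: ids {4, 5, 8} → SUM(b.pages)=1297
  4: ids {1, 10} → SUM(b.pages)=1162
  5: ids {7, 9} → SUM(b.pages)=588

Omar | 1967 ; Gita | 1590 ; Mira | 1297 ; Eve | 1162 ; Bob | 588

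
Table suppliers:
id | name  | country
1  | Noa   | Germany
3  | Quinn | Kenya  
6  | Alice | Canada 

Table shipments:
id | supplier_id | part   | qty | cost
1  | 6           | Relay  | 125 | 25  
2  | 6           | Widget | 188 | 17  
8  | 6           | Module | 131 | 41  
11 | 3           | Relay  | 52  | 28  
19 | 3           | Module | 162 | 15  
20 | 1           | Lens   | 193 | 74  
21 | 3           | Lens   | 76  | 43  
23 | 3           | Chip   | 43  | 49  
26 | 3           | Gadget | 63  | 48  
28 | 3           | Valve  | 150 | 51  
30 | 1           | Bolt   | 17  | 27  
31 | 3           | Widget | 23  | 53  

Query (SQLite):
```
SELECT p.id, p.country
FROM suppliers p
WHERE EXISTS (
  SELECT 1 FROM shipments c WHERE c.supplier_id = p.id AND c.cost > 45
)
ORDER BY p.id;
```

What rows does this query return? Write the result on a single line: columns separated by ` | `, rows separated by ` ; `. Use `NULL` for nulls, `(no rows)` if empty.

For each suppliers row, check whether any shipments with matching supplier_id has cost > 45.
Keep rows where that is true.

1 | Germany ; 3 | Kenya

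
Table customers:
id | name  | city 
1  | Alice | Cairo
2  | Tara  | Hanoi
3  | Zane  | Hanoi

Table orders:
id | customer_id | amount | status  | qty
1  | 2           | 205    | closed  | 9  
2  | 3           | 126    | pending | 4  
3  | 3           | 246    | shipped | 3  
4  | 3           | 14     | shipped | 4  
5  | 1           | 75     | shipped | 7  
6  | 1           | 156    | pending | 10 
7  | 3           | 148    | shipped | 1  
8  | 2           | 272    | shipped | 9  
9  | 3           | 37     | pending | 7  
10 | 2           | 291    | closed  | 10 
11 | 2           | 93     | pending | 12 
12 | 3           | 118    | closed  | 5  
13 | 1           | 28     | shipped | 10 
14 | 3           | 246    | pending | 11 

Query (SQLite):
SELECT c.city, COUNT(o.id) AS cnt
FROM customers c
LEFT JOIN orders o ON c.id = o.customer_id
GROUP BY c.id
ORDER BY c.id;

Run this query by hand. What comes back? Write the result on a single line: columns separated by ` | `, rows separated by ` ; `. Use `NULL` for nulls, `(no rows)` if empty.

LEFT JOIN keeps every customers row; unmatched ones get NULL for orders columns.
Group by customers.id and compute COUNT(o.id). COUNT(col) of an all-NULL group is 0.
  1: ids {5, 6, 13} → COUNT(o.id)=3
  2: ids {1, 8, 10, 11} → COUNT(o.id)=4
  3: ids {2, 3, 4, 7, 9, 12, 14} → COUNT(o.id)=7

Cairo | 3 ; Hanoi | 4 ; Hanoi | 7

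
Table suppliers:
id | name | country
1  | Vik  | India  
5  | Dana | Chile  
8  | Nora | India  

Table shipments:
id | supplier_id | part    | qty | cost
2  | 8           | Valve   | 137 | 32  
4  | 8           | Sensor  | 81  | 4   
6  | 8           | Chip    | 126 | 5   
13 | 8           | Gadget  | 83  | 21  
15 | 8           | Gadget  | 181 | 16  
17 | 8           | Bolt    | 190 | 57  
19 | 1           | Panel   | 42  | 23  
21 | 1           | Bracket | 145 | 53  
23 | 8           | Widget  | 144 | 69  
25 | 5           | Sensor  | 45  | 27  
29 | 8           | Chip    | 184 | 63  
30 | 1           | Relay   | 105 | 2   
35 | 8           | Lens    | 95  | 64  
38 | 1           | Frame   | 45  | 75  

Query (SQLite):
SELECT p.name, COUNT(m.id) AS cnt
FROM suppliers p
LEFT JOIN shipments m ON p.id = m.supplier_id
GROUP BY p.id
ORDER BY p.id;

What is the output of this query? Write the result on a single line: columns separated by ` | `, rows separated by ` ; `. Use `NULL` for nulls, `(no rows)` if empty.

Vik | 4 ; Dana | 1 ; Nora | 9

LEFT JOIN keeps every suppliers row; unmatched ones get NULL for shipments columns.
Group by suppliers.id and compute COUNT(m.id). COUNT(col) of an all-NULL group is 0.
  1: ids {19, 21, 30, 38} → COUNT(m.id)=4
  5: ids {25} → COUNT(m.id)=1
  8: ids {2, 4, 6, 13, 15, 17, 23, 29, 35} → COUNT(m.id)=9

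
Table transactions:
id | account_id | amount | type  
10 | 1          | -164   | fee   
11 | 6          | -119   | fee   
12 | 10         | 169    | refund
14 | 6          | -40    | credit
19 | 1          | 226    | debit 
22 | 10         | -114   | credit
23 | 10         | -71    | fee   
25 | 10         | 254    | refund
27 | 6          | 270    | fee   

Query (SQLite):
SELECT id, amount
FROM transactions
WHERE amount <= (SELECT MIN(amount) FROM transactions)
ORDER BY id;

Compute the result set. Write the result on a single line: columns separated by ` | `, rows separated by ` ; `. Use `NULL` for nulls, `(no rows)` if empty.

Scalar subquery: MIN(amount) over all transactions rows = -164.
Keep rows where amount <= that value.

10 | -164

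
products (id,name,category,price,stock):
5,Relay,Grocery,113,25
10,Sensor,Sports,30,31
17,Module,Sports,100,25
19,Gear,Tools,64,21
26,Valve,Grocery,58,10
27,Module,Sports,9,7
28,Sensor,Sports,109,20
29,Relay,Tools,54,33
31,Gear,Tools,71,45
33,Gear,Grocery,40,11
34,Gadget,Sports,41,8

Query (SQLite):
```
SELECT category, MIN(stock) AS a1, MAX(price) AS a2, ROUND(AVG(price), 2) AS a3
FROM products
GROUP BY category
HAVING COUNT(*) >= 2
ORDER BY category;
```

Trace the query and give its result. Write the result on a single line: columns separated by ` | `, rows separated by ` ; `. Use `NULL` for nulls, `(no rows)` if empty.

Grocery | 10 | 113 | 70.33 ; Sports | 7 | 109 | 57.8 ; Tools | 21 | 71 | 63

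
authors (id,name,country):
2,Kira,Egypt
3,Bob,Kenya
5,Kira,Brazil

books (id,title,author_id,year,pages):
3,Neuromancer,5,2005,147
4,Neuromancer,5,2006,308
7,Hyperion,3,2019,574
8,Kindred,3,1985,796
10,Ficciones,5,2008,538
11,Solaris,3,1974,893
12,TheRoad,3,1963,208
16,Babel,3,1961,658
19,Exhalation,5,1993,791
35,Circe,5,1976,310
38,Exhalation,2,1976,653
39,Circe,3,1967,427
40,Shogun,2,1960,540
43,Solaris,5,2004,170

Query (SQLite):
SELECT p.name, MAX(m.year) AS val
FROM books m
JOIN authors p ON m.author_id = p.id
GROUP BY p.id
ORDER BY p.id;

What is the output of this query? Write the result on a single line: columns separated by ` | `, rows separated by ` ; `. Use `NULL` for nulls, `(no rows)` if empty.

Join each books row to its authors via author_id.
Group joined rows by authors.id; compute MAX(m.year) per group.
  2: ids {38, 40} → MAX(m.year)=1976
  3: ids {7, 8, 11, 12, 16, 39} → MAX(m.year)=2019
  5: ids {3, 4, 10, 19, 35, 43} → MAX(m.year)=2008

Kira | 1976 ; Bob | 2019 ; Kira | 2008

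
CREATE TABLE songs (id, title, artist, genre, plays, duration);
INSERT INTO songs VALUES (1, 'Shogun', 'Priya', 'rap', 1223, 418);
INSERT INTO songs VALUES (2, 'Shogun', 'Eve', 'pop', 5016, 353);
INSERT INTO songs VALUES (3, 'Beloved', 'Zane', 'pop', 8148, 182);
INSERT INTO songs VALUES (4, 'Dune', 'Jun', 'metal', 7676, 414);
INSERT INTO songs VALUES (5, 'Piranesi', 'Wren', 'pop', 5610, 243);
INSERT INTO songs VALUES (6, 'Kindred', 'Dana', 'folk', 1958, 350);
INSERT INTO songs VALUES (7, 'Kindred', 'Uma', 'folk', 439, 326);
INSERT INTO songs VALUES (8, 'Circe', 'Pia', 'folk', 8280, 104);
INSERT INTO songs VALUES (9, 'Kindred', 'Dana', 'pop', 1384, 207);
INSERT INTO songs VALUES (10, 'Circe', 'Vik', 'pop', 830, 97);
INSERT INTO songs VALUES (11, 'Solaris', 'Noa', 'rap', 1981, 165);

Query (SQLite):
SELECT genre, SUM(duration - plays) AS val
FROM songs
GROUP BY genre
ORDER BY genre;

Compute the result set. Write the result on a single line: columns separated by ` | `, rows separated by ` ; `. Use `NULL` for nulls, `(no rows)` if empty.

folk | -9897 ; metal | -7262 ; pop | -19906 ; rap | -2621

For each row compute duration - plays.
Group by genre; take SUM of the expression per group.
  folk: ids {6, 7, 8} → SUM(duration - plays)=-9897
  metal: ids {4} → SUM(duration - plays)=-7262
  pop: ids {2, 3, 5, 9, 10} → SUM(duration - plays)=-19906
  rap: ids {1, 11} → SUM(duration - plays)=-2621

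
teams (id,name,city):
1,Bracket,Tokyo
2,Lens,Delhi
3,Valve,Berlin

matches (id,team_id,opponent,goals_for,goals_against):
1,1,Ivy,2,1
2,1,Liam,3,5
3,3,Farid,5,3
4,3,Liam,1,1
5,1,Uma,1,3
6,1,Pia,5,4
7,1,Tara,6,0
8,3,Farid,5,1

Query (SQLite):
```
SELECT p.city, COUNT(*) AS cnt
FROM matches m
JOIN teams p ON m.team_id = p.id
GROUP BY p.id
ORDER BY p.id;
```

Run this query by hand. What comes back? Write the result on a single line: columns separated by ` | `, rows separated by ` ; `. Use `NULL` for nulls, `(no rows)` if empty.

Tokyo | 5 ; Berlin | 3

Join each matches row to its teams via team_id.
Group joined rows by teams.id; compute COUNT(*) per group.
  1: ids {1, 2, 5, 6, 7} → COUNT(*)=5
  3: ids {3, 4, 8} → COUNT(*)=3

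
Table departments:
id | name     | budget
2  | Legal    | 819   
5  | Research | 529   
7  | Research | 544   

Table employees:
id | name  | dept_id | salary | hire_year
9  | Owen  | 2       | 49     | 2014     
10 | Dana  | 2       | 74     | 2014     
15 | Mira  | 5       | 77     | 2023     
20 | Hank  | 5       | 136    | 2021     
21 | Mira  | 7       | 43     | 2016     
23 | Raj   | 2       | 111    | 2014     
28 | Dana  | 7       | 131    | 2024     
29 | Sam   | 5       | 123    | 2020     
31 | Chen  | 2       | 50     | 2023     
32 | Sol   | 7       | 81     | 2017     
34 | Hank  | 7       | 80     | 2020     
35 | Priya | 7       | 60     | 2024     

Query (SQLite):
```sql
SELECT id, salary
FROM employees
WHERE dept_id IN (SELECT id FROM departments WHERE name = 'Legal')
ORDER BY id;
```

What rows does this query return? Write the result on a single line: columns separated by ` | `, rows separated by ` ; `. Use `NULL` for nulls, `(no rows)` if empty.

9 | 49 ; 10 | 74 ; 23 | 111 ; 31 | 50

Inner query: departments.id where name = 'Legal'.
Outer: keep employees rows whose dept_id is in that set.
Inner query → {2}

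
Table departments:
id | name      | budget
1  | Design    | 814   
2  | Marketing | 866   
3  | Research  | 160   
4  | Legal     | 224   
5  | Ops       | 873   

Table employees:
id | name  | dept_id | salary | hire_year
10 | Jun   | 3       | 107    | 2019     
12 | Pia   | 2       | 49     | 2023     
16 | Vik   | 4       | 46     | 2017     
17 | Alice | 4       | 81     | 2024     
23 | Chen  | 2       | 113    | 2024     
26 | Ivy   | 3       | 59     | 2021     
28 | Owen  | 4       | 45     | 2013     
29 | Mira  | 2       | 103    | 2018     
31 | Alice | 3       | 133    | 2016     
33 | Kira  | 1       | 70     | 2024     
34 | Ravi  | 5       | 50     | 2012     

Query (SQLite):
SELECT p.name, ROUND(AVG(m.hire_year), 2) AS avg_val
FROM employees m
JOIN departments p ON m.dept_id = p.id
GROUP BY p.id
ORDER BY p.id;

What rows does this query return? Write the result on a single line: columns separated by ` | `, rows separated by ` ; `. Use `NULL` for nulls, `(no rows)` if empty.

Join each employees row to its departments via dept_id.
Group joined rows by departments.id; compute ROUND(AVG(m.hire_year), 2) per group.
  1: ids {33} → ROUND(AVG(m.hire_year), 2)=2024
  2: ids {12, 23, 29} → ROUND(AVG(m.hire_year), 2)=2021.67
  3: ids {10, 26, 31} → ROUND(AVG(m.hire_year), 2)=2018.67
  4: ids {16, 17, 28} → ROUND(AVG(m.hire_year), 2)=2018
  5: ids {34} → ROUND(AVG(m.hire_year), 2)=2012

Design | 2024 ; Marketing | 2021.67 ; Research | 2018.67 ; Legal | 2018 ; Ops | 2012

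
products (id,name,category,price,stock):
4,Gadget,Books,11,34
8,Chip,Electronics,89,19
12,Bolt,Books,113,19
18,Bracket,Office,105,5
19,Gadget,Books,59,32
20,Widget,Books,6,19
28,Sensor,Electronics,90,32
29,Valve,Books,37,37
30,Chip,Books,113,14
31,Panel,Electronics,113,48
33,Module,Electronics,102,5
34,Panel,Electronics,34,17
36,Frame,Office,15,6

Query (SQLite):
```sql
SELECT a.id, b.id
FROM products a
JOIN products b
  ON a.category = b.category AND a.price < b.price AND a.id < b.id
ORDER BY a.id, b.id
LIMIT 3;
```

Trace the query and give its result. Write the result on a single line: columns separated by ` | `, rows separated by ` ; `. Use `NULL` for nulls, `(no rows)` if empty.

Pairs (a,b) with same category, a.price < b.price, a.id < b.id.
category groups: Books:{4,12,19,20,29,30} Electronics:{8,28,31,33,34} Office:{18,36}
Ordered by (a.id, b.id); first 3.

4 | 12 ; 4 | 19 ; 4 | 29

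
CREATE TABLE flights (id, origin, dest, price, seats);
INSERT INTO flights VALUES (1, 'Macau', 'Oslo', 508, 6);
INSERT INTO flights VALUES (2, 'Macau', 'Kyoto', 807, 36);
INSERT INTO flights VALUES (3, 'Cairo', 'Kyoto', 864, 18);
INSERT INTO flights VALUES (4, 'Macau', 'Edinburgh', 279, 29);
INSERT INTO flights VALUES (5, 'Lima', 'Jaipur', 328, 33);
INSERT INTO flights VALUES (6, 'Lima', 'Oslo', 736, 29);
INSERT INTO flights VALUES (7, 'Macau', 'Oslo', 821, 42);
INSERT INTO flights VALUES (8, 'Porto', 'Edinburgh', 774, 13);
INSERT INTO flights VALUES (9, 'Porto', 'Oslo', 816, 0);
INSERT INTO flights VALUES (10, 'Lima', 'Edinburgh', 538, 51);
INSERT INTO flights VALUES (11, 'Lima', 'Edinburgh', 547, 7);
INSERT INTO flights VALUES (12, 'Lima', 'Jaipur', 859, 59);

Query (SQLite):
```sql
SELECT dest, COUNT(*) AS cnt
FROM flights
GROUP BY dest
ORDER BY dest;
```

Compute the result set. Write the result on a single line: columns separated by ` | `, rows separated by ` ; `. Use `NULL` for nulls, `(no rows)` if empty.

Edinburgh | 4 ; Jaipur | 2 ; Kyoto | 2 ; Oslo | 4

Partition flights by dest; compute COUNT(*) within each group.
  Edinburgh: ids {4, 8, 10, 11} → COUNT(*)=4
  Jaipur: ids {5, 12} → COUNT(*)=2
  Kyoto: ids {2, 3} → COUNT(*)=2
  Oslo: ids {1, 6, 7, 9} → COUNT(*)=4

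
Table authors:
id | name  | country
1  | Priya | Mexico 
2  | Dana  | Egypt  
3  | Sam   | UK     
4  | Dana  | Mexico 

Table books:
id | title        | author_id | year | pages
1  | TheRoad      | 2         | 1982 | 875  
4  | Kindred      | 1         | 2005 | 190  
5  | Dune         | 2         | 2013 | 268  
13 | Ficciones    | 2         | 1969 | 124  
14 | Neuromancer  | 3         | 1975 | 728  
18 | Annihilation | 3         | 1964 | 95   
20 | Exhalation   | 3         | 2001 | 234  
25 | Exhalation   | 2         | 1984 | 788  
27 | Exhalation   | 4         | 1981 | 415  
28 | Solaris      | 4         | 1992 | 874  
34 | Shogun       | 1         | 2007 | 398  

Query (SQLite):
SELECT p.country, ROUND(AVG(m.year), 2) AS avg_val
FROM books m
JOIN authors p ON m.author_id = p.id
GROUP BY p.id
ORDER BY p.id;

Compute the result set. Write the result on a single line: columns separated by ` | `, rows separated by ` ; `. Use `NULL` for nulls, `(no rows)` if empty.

Mexico | 2006 ; Egypt | 1987 ; UK | 1980 ; Mexico | 1986.5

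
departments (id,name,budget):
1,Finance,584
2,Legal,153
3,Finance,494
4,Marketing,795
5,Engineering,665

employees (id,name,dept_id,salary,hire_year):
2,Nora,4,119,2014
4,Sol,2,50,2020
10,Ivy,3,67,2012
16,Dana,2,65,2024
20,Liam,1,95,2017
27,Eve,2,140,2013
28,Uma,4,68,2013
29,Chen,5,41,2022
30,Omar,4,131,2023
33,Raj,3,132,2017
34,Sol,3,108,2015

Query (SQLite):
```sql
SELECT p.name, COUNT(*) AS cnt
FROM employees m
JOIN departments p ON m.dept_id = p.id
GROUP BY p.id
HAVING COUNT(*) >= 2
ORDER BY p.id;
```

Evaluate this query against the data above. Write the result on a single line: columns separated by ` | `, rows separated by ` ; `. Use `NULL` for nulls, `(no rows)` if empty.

Join each employees row to its departments via dept_id.
Group joined rows by departments.id; compute COUNT(*) per group.
HAVING: keep groups with count ≥ 2.
  1: ids {20} → COUNT(*)=1
  2: ids {4, 16, 27} → COUNT(*)=3
  3: ids {10, 33, 34} → COUNT(*)=3
  4: ids {2, 28, 30} → COUNT(*)=3
  5: ids {29} → COUNT(*)=1

Legal | 3 ; Finance | 3 ; Marketing | 3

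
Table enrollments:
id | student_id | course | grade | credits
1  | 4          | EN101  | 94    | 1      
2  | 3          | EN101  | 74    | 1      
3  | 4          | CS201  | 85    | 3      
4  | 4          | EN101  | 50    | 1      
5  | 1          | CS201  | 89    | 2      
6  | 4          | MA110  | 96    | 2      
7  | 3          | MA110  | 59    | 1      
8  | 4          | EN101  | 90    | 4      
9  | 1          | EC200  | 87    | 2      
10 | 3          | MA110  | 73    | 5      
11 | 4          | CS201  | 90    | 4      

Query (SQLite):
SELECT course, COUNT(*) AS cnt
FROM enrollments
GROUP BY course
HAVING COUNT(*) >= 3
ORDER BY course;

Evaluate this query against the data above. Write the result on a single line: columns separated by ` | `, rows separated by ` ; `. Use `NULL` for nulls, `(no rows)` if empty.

CS201 | 3 ; EN101 | 4 ; MA110 | 3

Partition enrollments by course; compute COUNT(*) within each group.
HAVING: keep groups with count ≥ 3.
  CS201: ids {3, 5, 11} → COUNT(*)=3
  EC200: ids {9} → COUNT(*)=1
  EN101: ids {1, 2, 4, 8} → COUNT(*)=4
  MA110: ids {6, 7, 10} → COUNT(*)=3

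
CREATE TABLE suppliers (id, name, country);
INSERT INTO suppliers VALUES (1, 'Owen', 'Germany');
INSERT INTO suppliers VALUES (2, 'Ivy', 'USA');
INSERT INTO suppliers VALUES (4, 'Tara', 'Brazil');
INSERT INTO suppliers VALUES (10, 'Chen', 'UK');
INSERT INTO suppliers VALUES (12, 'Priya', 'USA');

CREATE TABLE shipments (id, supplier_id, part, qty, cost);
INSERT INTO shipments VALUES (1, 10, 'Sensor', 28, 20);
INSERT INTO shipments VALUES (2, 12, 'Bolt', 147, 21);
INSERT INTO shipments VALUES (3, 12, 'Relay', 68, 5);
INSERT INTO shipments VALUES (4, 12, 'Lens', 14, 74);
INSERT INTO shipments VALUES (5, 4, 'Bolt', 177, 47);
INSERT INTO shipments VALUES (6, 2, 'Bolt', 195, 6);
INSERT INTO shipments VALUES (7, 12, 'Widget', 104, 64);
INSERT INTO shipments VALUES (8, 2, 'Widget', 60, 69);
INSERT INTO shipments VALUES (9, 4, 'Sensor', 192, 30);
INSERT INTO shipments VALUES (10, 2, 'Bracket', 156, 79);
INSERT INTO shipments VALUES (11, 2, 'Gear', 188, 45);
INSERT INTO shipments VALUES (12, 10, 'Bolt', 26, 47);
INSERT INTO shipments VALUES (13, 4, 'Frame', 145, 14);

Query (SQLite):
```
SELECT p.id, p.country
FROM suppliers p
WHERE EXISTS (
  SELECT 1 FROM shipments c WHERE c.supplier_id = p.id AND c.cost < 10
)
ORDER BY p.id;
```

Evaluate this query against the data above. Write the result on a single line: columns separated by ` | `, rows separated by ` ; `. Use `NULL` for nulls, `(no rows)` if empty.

2 | USA ; 12 | USA

For each suppliers row, check whether any shipments with matching supplier_id has cost < 10.
Keep rows where that is true.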